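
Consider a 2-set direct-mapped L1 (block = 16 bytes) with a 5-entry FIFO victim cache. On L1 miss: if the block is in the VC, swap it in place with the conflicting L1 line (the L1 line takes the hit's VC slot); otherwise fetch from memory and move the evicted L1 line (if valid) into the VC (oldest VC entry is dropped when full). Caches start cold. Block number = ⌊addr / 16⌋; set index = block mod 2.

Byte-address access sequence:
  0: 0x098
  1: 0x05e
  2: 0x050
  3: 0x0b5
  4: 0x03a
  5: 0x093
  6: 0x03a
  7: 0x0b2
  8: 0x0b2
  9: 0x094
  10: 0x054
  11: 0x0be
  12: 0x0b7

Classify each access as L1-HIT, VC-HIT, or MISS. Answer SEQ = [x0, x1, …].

SEQ = [MISS, MISS, L1-HIT, MISS, MISS, VC-HIT, VC-HIT, VC-HIT, L1-HIT, VC-HIT, VC-HIT, VC-HIT, L1-HIT]

#0 0x98→b9/s1 MISS; vc=[]
#1 0x5e→b5/s1 MISS; vc=[9]
#2 0x50→b5/s1 L1-HIT; vc=[9]
#3 0xb5→b11/s1 MISS; vc=[9,5]
#4 0x3a→b3/s1 MISS; vc=[9,5,11]
#5 0x93→b9/s1 VC-HIT; vc=[3,5,11]
#6 0x3a→b3/s1 VC-HIT; vc=[9,5,11]
#7 0xb2→b11/s1 VC-HIT; vc=[9,5,3]
#8 0xb2→b11/s1 L1-HIT; vc=[9,5,3]
#9 0x94→b9/s1 VC-HIT; vc=[11,5,3]
#10 0x54→b5/s1 VC-HIT; vc=[11,9,3]
#11 0xbe→b11/s1 VC-HIT; vc=[5,9,3]
#12 0xb7→b11/s1 L1-HIT; vc=[5,9,3]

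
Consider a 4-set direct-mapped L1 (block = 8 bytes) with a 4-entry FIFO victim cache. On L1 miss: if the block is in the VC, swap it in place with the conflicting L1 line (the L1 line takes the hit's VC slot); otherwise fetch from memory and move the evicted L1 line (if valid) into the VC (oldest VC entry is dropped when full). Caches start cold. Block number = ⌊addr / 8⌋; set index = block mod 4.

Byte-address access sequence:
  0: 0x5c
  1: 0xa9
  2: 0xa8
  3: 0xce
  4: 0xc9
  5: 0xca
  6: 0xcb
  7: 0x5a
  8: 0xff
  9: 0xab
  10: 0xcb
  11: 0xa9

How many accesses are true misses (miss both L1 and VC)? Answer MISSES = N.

MISSES = 4

0: 0x5c (blk 11, set 3) → MISS  vc=[]
1: 0xa9 (blk 21, set 1) → MISS  vc=[]
2: 0xa8 (blk 21, set 1) → L1-HIT  vc=[]
3: 0xce (blk 25, set 1) → MISS  vc=[21]
4: 0xc9 (blk 25, set 1) → L1-HIT  vc=[21]
5: 0xca (blk 25, set 1) → L1-HIT  vc=[21]
6: 0xcb (blk 25, set 1) → L1-HIT  vc=[21]
7: 0x5a (blk 11, set 3) → L1-HIT  vc=[21]
8: 0xff (blk 31, set 3) → MISS  vc=[21, 11]
9: 0xab (blk 21, set 1) → VC-HIT  vc=[25, 11]
10: 0xcb (blk 25, set 1) → VC-HIT  vc=[21, 11]
11: 0xa9 (blk 21, set 1) → VC-HIT  vc=[25, 11]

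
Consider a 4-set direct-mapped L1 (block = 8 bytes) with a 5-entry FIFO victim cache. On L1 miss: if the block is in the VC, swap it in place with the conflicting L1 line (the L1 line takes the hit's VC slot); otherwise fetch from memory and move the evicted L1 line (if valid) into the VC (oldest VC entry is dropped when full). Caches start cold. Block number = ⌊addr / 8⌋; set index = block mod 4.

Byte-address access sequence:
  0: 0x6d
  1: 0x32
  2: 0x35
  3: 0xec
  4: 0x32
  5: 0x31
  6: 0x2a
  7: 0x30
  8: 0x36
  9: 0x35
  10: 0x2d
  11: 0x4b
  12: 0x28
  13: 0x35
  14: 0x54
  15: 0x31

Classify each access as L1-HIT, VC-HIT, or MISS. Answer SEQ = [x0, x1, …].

SEQ = [MISS, MISS, L1-HIT, MISS, L1-HIT, L1-HIT, MISS, L1-HIT, L1-HIT, L1-HIT, L1-HIT, MISS, VC-HIT, L1-HIT, MISS, VC-HIT]

0: 0x6d (blk 13, set 1) → MISS  vc=[]
1: 0x32 (blk 6, set 2) → MISS  vc=[]
2: 0x35 (blk 6, set 2) → L1-HIT  vc=[]
3: 0xec (blk 29, set 1) → MISS  vc=[13]
4: 0x32 (blk 6, set 2) → L1-HIT  vc=[13]
5: 0x31 (blk 6, set 2) → L1-HIT  vc=[13]
6: 0x2a (blk 5, set 1) → MISS  vc=[13, 29]
7: 0x30 (blk 6, set 2) → L1-HIT  vc=[13, 29]
8: 0x36 (blk 6, set 2) → L1-HIT  vc=[13, 29]
9: 0x35 (blk 6, set 2) → L1-HIT  vc=[13, 29]
10: 0x2d (blk 5, set 1) → L1-HIT  vc=[13, 29]
11: 0x4b (blk 9, set 1) → MISS  vc=[13, 29, 5]
12: 0x28 (blk 5, set 1) → VC-HIT  vc=[13, 29, 9]
13: 0x35 (blk 6, set 2) → L1-HIT  vc=[13, 29, 9]
14: 0x54 (blk 10, set 2) → MISS  vc=[13, 29, 9, 6]
15: 0x31 (blk 6, set 2) → VC-HIT  vc=[13, 29, 9, 10]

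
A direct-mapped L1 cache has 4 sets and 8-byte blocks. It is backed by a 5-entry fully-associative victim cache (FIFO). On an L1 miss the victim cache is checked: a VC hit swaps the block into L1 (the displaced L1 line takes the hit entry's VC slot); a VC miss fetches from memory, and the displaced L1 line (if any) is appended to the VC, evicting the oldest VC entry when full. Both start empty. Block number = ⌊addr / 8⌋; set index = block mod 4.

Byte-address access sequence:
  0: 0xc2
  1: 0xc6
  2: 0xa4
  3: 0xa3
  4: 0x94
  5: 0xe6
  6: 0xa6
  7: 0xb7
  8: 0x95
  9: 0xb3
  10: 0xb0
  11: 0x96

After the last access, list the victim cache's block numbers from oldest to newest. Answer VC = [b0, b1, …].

VC = [24, 28, 22]

#0 0xc2→b24/s0 MISS; vc=[]
#1 0xc6→b24/s0 L1-HIT; vc=[]
#2 0xa4→b20/s0 MISS; vc=[24]
#3 0xa3→b20/s0 L1-HIT; vc=[24]
#4 0x94→b18/s2 MISS; vc=[24]
#5 0xe6→b28/s0 MISS; vc=[24,20]
#6 0xa6→b20/s0 VC-HIT; vc=[24,28]
#7 0xb7→b22/s2 MISS; vc=[24,28,18]
#8 0x95→b18/s2 VC-HIT; vc=[24,28,22]
#9 0xb3→b22/s2 VC-HIT; vc=[24,28,18]
#10 0xb0→b22/s2 L1-HIT; vc=[24,28,18]
#11 0x96→b18/s2 VC-HIT; vc=[24,28,22]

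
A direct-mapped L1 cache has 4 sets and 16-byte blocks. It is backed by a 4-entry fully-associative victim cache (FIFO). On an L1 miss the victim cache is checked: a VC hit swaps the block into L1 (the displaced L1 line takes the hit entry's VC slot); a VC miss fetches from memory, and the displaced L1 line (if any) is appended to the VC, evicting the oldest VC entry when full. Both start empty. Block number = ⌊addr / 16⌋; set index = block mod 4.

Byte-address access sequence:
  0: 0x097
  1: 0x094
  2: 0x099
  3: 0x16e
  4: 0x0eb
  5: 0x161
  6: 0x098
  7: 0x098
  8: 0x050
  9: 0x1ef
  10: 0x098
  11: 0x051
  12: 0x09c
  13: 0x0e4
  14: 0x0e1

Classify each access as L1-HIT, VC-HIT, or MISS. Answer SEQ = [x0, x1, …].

0: 0x97 (blk 9, set 1) → MISS  vc=[]
1: 0x94 (blk 9, set 1) → L1-HIT  vc=[]
2: 0x99 (blk 9, set 1) → L1-HIT  vc=[]
3: 0x16e (blk 22, set 2) → MISS  vc=[]
4: 0xeb (blk 14, set 2) → MISS  vc=[22]
5: 0x161 (blk 22, set 2) → VC-HIT  vc=[14]
6: 0x98 (blk 9, set 1) → L1-HIT  vc=[14]
7: 0x98 (blk 9, set 1) → L1-HIT  vc=[14]
8: 0x50 (blk 5, set 1) → MISS  vc=[14, 9]
9: 0x1ef (blk 30, set 2) → MISS  vc=[14, 9, 22]
10: 0x98 (blk 9, set 1) → VC-HIT  vc=[14, 5, 22]
11: 0x51 (blk 5, set 1) → VC-HIT  vc=[14, 9, 22]
12: 0x9c (blk 9, set 1) → VC-HIT  vc=[14, 5, 22]
13: 0xe4 (blk 14, set 2) → VC-HIT  vc=[30, 5, 22]
14: 0xe1 (blk 14, set 2) → L1-HIT  vc=[30, 5, 22]

SEQ = [MISS, L1-HIT, L1-HIT, MISS, MISS, VC-HIT, L1-HIT, L1-HIT, MISS, MISS, VC-HIT, VC-HIT, VC-HIT, VC-HIT, L1-HIT]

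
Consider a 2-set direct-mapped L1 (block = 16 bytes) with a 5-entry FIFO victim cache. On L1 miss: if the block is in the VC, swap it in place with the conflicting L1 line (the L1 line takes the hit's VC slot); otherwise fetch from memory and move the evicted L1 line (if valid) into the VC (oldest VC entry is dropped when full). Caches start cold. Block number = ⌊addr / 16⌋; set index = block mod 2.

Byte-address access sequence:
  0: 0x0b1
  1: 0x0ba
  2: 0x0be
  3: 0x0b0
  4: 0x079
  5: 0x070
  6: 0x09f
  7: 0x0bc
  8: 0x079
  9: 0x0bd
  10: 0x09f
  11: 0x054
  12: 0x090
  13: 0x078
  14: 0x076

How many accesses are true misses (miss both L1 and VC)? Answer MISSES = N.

MISSES = 4

#0 0xb1→b11/s1 MISS; vc=[]
#1 0xba→b11/s1 L1-HIT; vc=[]
#2 0xbe→b11/s1 L1-HIT; vc=[]
#3 0xb0→b11/s1 L1-HIT; vc=[]
#4 0x79→b7/s1 MISS; vc=[11]
#5 0x70→b7/s1 L1-HIT; vc=[11]
#6 0x9f→b9/s1 MISS; vc=[11,7]
#7 0xbc→b11/s1 VC-HIT; vc=[9,7]
#8 0x79→b7/s1 VC-HIT; vc=[9,11]
#9 0xbd→b11/s1 VC-HIT; vc=[9,7]
#10 0x9f→b9/s1 VC-HIT; vc=[11,7]
#11 0x54→b5/s1 MISS; vc=[11,7,9]
#12 0x90→b9/s1 VC-HIT; vc=[11,7,5]
#13 0x78→b7/s1 VC-HIT; vc=[11,9,5]
#14 0x76→b7/s1 L1-HIT; vc=[11,9,5]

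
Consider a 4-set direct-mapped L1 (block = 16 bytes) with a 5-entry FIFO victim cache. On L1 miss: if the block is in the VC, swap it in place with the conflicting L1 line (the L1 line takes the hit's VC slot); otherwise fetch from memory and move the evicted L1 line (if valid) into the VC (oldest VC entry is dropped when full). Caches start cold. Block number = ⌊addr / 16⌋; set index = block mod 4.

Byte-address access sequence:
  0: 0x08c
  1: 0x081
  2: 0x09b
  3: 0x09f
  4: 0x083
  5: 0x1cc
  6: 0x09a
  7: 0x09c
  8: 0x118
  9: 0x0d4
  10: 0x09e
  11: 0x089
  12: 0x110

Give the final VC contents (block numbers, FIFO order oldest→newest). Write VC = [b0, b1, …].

VC = [28, 13, 9]

0: 0x8c (blk 8, set 0) → MISS  vc=[]
1: 0x81 (blk 8, set 0) → L1-HIT  vc=[]
2: 0x9b (blk 9, set 1) → MISS  vc=[]
3: 0x9f (blk 9, set 1) → L1-HIT  vc=[]
4: 0x83 (blk 8, set 0) → L1-HIT  vc=[]
5: 0x1cc (blk 28, set 0) → MISS  vc=[8]
6: 0x9a (blk 9, set 1) → L1-HIT  vc=[8]
7: 0x9c (blk 9, set 1) → L1-HIT  vc=[8]
8: 0x118 (blk 17, set 1) → MISS  vc=[8, 9]
9: 0xd4 (blk 13, set 1) → MISS  vc=[8, 9, 17]
10: 0x9e (blk 9, set 1) → VC-HIT  vc=[8, 13, 17]
11: 0x89 (blk 8, set 0) → VC-HIT  vc=[28, 13, 17]
12: 0x110 (blk 17, set 1) → VC-HIT  vc=[28, 13, 9]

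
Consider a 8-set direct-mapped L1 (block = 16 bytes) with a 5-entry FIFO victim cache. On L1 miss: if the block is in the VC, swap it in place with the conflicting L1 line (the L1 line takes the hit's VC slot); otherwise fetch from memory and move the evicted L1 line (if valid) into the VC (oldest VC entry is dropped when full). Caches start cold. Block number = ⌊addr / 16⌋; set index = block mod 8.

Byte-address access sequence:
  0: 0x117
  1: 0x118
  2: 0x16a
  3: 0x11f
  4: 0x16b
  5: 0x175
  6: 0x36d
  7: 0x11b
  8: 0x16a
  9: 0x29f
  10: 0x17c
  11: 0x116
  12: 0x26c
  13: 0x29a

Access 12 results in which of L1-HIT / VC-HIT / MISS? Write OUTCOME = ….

  [0] addr=0x117 blk=17 s=1: MISS | VC []
  [1] addr=0x118 blk=17 s=1: L1-HIT | VC []
  [2] addr=0x16a blk=22 s=6: MISS | VC []
  [3] addr=0x11f blk=17 s=1: L1-HIT | VC []
  [4] addr=0x16b blk=22 s=6: L1-HIT | VC []
  [5] addr=0x175 blk=23 s=7: MISS | VC []
  [6] addr=0x36d blk=54 s=6: MISS | VC [22]
  [7] addr=0x11b blk=17 s=1: L1-HIT | VC [22]
  [8] addr=0x16a blk=22 s=6: VC-HIT | VC [54]
  [9] addr=0x29f blk=41 s=1: MISS | VC [54, 17]
  [10] addr=0x17c blk=23 s=7: L1-HIT | VC [54, 17]
  [11] addr=0x116 blk=17 s=1: VC-HIT | VC [54, 41]
  [12] addr=0x26c blk=38 s=6: MISS | VC [54, 41, 22]
  [13] addr=0x29a blk=41 s=1: VC-HIT | VC [54, 17, 22]

OUTCOME = MISS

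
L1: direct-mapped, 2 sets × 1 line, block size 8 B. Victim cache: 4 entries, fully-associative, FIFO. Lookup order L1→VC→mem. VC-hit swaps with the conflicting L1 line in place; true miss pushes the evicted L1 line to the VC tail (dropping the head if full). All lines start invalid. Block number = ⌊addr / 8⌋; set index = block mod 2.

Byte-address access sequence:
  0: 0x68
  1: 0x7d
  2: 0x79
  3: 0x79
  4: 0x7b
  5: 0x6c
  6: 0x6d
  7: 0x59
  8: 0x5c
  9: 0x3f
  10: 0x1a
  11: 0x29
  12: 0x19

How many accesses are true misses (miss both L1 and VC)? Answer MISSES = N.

MISSES = 6

0: 0x68 (blk 13, set 1) → MISS  vc=[]
1: 0x7d (blk 15, set 1) → MISS  vc=[13]
2: 0x79 (blk 15, set 1) → L1-HIT  vc=[13]
3: 0x79 (blk 15, set 1) → L1-HIT  vc=[13]
4: 0x7b (blk 15, set 1) → L1-HIT  vc=[13]
5: 0x6c (blk 13, set 1) → VC-HIT  vc=[15]
6: 0x6d (blk 13, set 1) → L1-HIT  vc=[15]
7: 0x59 (blk 11, set 1) → MISS  vc=[15, 13]
8: 0x5c (blk 11, set 1) → L1-HIT  vc=[15, 13]
9: 0x3f (blk 7, set 1) → MISS  vc=[15, 13, 11]
10: 0x1a (blk 3, set 1) → MISS  vc=[15, 13, 11, 7]
11: 0x29 (blk 5, set 1) → MISS  vc=[13, 11, 7, 3]
12: 0x19 (blk 3, set 1) → VC-HIT  vc=[13, 11, 7, 5]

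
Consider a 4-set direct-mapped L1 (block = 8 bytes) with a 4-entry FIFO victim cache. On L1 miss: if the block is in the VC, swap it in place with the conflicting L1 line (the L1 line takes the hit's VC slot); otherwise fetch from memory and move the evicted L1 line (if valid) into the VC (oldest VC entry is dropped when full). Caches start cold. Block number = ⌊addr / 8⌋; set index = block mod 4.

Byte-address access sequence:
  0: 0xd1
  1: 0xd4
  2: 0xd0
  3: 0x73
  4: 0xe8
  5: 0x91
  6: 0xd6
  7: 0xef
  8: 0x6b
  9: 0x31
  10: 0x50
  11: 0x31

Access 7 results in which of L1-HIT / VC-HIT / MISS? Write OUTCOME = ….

  [0] addr=0xd1 blk=26 s=2: MISS | VC []
  [1] addr=0xd4 blk=26 s=2: L1-HIT | VC []
  [2] addr=0xd0 blk=26 s=2: L1-HIT | VC []
  [3] addr=0x73 blk=14 s=2: MISS | VC [26]
  [4] addr=0xe8 blk=29 s=1: MISS | VC [26]
  [5] addr=0x91 blk=18 s=2: MISS | VC [26, 14]
  [6] addr=0xd6 blk=26 s=2: VC-HIT | VC [18, 14]
  [7] addr=0xef blk=29 s=1: L1-HIT | VC [18, 14]
  [8] addr=0x6b blk=13 s=1: MISS | VC [18, 14, 29]
  [9] addr=0x31 blk=6 s=2: MISS | VC [18, 14, 29, 26]
  [10] addr=0x50 blk=10 s=2: MISS | VC [14, 29, 26, 6]
  [11] addr=0x31 blk=6 s=2: VC-HIT | VC [14, 29, 26, 10]

OUTCOME = L1-HIT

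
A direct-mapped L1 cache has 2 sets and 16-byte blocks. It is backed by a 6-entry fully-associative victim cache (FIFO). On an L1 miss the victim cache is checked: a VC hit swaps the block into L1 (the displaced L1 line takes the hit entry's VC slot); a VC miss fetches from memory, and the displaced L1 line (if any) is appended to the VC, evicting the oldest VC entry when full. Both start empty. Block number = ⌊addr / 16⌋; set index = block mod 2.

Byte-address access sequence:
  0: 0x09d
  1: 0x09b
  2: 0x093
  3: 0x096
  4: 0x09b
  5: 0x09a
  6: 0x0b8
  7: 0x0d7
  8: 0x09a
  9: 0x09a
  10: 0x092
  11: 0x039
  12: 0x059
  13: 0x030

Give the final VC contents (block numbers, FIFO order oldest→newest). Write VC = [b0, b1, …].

VC = [13, 11, 9, 5]

#0 0x9d→b9/s1 MISS; vc=[]
#1 0x9b→b9/s1 L1-HIT; vc=[]
#2 0x93→b9/s1 L1-HIT; vc=[]
#3 0x96→b9/s1 L1-HIT; vc=[]
#4 0x9b→b9/s1 L1-HIT; vc=[]
#5 0x9a→b9/s1 L1-HIT; vc=[]
#6 0xb8→b11/s1 MISS; vc=[9]
#7 0xd7→b13/s1 MISS; vc=[9,11]
#8 0x9a→b9/s1 VC-HIT; vc=[13,11]
#9 0x9a→b9/s1 L1-HIT; vc=[13,11]
#10 0x92→b9/s1 L1-HIT; vc=[13,11]
#11 0x39→b3/s1 MISS; vc=[13,11,9]
#12 0x59→b5/s1 MISS; vc=[13,11,9,3]
#13 0x30→b3/s1 VC-HIT; vc=[13,11,9,5]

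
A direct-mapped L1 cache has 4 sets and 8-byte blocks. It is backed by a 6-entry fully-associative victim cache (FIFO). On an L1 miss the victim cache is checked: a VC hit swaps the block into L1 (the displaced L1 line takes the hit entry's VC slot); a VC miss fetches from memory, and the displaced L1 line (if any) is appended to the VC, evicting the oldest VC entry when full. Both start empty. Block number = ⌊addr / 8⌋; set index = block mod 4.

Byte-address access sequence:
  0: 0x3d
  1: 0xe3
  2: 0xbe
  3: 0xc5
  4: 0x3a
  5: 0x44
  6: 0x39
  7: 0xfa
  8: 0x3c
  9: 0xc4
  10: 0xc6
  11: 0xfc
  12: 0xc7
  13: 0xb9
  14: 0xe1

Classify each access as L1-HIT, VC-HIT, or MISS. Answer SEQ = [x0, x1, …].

0: 0x3d (blk 7, set 3) → MISS  vc=[]
1: 0xe3 (blk 28, set 0) → MISS  vc=[]
2: 0xbe (blk 23, set 3) → MISS  vc=[7]
3: 0xc5 (blk 24, set 0) → MISS  vc=[7, 28]
4: 0x3a (blk 7, set 3) → VC-HIT  vc=[23, 28]
5: 0x44 (blk 8, set 0) → MISS  vc=[23, 28, 24]
6: 0x39 (blk 7, set 3) → L1-HIT  vc=[23, 28, 24]
7: 0xfa (blk 31, set 3) → MISS  vc=[23, 28, 24, 7]
8: 0x3c (blk 7, set 3) → VC-HIT  vc=[23, 28, 24, 31]
9: 0xc4 (blk 24, set 0) → VC-HIT  vc=[23, 28, 8, 31]
10: 0xc6 (blk 24, set 0) → L1-HIT  vc=[23, 28, 8, 31]
11: 0xfc (blk 31, set 3) → VC-HIT  vc=[23, 28, 8, 7]
12: 0xc7 (blk 24, set 0) → L1-HIT  vc=[23, 28, 8, 7]
13: 0xb9 (blk 23, set 3) → VC-HIT  vc=[31, 28, 8, 7]
14: 0xe1 (blk 28, set 0) → VC-HIT  vc=[31, 24, 8, 7]

SEQ = [MISS, MISS, MISS, MISS, VC-HIT, MISS, L1-HIT, MISS, VC-HIT, VC-HIT, L1-HIT, VC-HIT, L1-HIT, VC-HIT, VC-HIT]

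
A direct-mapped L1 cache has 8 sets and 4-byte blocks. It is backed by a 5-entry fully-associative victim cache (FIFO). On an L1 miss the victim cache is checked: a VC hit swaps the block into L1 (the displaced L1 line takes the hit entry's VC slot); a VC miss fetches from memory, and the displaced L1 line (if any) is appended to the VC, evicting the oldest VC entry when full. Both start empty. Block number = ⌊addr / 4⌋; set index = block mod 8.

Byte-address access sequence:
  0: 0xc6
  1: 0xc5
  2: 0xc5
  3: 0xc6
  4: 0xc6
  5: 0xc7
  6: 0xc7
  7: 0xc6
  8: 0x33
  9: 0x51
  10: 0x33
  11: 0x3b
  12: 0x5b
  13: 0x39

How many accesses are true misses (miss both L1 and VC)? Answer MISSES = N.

  [0] addr=0xc6 blk=49 s=1: MISS | VC []
  [1] addr=0xc5 blk=49 s=1: L1-HIT | VC []
  [2] addr=0xc5 blk=49 s=1: L1-HIT | VC []
  [3] addr=0xc6 blk=49 s=1: L1-HIT | VC []
  [4] addr=0xc6 blk=49 s=1: L1-HIT | VC []
  [5] addr=0xc7 blk=49 s=1: L1-HIT | VC []
  [6] addr=0xc7 blk=49 s=1: L1-HIT | VC []
  [7] addr=0xc6 blk=49 s=1: L1-HIT | VC []
  [8] addr=0x33 blk=12 s=4: MISS | VC []
  [9] addr=0x51 blk=20 s=4: MISS | VC [12]
  [10] addr=0x33 blk=12 s=4: VC-HIT | VC [20]
  [11] addr=0x3b blk=14 s=6: MISS | VC [20]
  [12] addr=0x5b blk=22 s=6: MISS | VC [20, 14]
  [13] addr=0x39 blk=14 s=6: VC-HIT | VC [20, 22]

MISSES = 5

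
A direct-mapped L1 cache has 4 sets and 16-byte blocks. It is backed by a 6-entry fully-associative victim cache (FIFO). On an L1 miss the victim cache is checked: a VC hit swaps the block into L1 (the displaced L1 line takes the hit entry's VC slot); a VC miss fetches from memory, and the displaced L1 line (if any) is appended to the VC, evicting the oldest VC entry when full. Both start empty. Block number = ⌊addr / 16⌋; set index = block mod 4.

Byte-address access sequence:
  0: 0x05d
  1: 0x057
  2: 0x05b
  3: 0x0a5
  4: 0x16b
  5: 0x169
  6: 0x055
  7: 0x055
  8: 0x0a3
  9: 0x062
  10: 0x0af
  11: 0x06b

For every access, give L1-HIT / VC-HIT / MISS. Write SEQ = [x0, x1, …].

#0 0x5d→b5/s1 MISS; vc=[]
#1 0x57→b5/s1 L1-HIT; vc=[]
#2 0x5b→b5/s1 L1-HIT; vc=[]
#3 0xa5→b10/s2 MISS; vc=[]
#4 0x16b→b22/s2 MISS; vc=[10]
#5 0x169→b22/s2 L1-HIT; vc=[10]
#6 0x55→b5/s1 L1-HIT; vc=[10]
#7 0x55→b5/s1 L1-HIT; vc=[10]
#8 0xa3→b10/s2 VC-HIT; vc=[22]
#9 0x62→b6/s2 MISS; vc=[22,10]
#10 0xaf→b10/s2 VC-HIT; vc=[22,6]
#11 0x6b→b6/s2 VC-HIT; vc=[22,10]

SEQ = [MISS, L1-HIT, L1-HIT, MISS, MISS, L1-HIT, L1-HIT, L1-HIT, VC-HIT, MISS, VC-HIT, VC-HIT]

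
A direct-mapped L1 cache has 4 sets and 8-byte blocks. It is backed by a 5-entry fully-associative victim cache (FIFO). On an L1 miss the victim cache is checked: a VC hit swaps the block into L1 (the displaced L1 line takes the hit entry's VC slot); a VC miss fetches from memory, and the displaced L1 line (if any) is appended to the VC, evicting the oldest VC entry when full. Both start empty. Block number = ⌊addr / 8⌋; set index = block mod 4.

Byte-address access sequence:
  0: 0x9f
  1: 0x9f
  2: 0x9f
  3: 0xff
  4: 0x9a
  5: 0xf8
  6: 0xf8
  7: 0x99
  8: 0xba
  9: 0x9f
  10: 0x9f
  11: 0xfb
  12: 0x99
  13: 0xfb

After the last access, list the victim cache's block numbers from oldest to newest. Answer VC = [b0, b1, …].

0: 0x9f (blk 19, set 3) → MISS  vc=[]
1: 0x9f (blk 19, set 3) → L1-HIT  vc=[]
2: 0x9f (blk 19, set 3) → L1-HIT  vc=[]
3: 0xff (blk 31, set 3) → MISS  vc=[19]
4: 0x9a (blk 19, set 3) → VC-HIT  vc=[31]
5: 0xf8 (blk 31, set 3) → VC-HIT  vc=[19]
6: 0xf8 (blk 31, set 3) → L1-HIT  vc=[19]
7: 0x99 (blk 19, set 3) → VC-HIT  vc=[31]
8: 0xba (blk 23, set 3) → MISS  vc=[31, 19]
9: 0x9f (blk 19, set 3) → VC-HIT  vc=[31, 23]
10: 0x9f (blk 19, set 3) → L1-HIT  vc=[31, 23]
11: 0xfb (blk 31, set 3) → VC-HIT  vc=[19, 23]
12: 0x99 (blk 19, set 3) → VC-HIT  vc=[31, 23]
13: 0xfb (blk 31, set 3) → VC-HIT  vc=[19, 23]

VC = [19, 23]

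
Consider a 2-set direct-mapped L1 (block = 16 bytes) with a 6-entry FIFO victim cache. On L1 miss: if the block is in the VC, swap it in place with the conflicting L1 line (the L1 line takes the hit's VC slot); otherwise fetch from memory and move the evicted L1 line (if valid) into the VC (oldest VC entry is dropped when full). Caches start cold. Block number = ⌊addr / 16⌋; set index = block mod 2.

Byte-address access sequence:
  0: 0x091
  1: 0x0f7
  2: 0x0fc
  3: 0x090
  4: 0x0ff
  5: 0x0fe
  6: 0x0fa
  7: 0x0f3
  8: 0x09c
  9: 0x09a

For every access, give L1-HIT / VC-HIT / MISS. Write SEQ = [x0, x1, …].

SEQ = [MISS, MISS, L1-HIT, VC-HIT, VC-HIT, L1-HIT, L1-HIT, L1-HIT, VC-HIT, L1-HIT]

0: 0x91 (blk 9, set 1) → MISS  vc=[]
1: 0xf7 (blk 15, set 1) → MISS  vc=[9]
2: 0xfc (blk 15, set 1) → L1-HIT  vc=[9]
3: 0x90 (blk 9, set 1) → VC-HIT  vc=[15]
4: 0xff (blk 15, set 1) → VC-HIT  vc=[9]
5: 0xfe (blk 15, set 1) → L1-HIT  vc=[9]
6: 0xfa (blk 15, set 1) → L1-HIT  vc=[9]
7: 0xf3 (blk 15, set 1) → L1-HIT  vc=[9]
8: 0x9c (blk 9, set 1) → VC-HIT  vc=[15]
9: 0x9a (blk 9, set 1) → L1-HIT  vc=[15]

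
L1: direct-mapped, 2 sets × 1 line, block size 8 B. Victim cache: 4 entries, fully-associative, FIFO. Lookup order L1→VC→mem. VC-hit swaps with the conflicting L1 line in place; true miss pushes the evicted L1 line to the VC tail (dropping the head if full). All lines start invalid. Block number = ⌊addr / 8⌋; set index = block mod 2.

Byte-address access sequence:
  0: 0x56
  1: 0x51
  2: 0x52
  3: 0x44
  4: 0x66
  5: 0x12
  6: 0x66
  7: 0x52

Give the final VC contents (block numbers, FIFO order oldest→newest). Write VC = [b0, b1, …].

#0 0x56→b10/s0 MISS; vc=[]
#1 0x51→b10/s0 L1-HIT; vc=[]
#2 0x52→b10/s0 L1-HIT; vc=[]
#3 0x44→b8/s0 MISS; vc=[10]
#4 0x66→b12/s0 MISS; vc=[10,8]
#5 0x12→b2/s0 MISS; vc=[10,8,12]
#6 0x66→b12/s0 VC-HIT; vc=[10,8,2]
#7 0x52→b10/s0 VC-HIT; vc=[12,8,2]

VC = [12, 8, 2]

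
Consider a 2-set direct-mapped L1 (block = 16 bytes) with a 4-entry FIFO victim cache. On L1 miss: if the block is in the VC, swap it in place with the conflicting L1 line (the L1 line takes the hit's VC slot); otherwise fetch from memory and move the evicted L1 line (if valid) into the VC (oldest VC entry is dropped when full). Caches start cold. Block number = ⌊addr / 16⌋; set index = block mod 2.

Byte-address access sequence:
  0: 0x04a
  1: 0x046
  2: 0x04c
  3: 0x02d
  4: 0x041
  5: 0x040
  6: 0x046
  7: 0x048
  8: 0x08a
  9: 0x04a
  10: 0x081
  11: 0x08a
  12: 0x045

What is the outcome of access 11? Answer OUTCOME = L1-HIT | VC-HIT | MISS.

#0 0x4a→b4/s0 MISS; vc=[]
#1 0x46→b4/s0 L1-HIT; vc=[]
#2 0x4c→b4/s0 L1-HIT; vc=[]
#3 0x2d→b2/s0 MISS; vc=[4]
#4 0x41→b4/s0 VC-HIT; vc=[2]
#5 0x40→b4/s0 L1-HIT; vc=[2]
#6 0x46→b4/s0 L1-HIT; vc=[2]
#7 0x48→b4/s0 L1-HIT; vc=[2]
#8 0x8a→b8/s0 MISS; vc=[2,4]
#9 0x4a→b4/s0 VC-HIT; vc=[2,8]
#10 0x81→b8/s0 VC-HIT; vc=[2,4]
#11 0x8a→b8/s0 L1-HIT; vc=[2,4]
#12 0x45→b4/s0 VC-HIT; vc=[2,8]

OUTCOME = L1-HIT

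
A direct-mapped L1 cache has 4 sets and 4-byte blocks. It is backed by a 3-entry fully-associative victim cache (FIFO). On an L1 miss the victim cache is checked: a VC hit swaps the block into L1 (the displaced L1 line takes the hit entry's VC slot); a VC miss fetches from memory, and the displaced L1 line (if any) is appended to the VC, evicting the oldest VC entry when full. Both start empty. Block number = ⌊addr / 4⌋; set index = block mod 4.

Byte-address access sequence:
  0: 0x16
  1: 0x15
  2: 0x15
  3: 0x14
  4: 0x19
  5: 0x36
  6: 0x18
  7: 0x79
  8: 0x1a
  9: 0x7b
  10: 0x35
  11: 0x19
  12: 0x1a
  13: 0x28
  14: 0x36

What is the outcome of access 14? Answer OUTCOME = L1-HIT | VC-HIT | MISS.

OUTCOME = L1-HIT

  [0] addr=0x16 blk=5 s=1: MISS | VC []
  [1] addr=0x15 blk=5 s=1: L1-HIT | VC []
  [2] addr=0x15 blk=5 s=1: L1-HIT | VC []
  [3] addr=0x14 blk=5 s=1: L1-HIT | VC []
  [4] addr=0x19 blk=6 s=2: MISS | VC []
  [5] addr=0x36 blk=13 s=1: MISS | VC [5]
  [6] addr=0x18 blk=6 s=2: L1-HIT | VC [5]
  [7] addr=0x79 blk=30 s=2: MISS | VC [5, 6]
  [8] addr=0x1a blk=6 s=2: VC-HIT | VC [5, 30]
  [9] addr=0x7b blk=30 s=2: VC-HIT | VC [5, 6]
  [10] addr=0x35 blk=13 s=1: L1-HIT | VC [5, 6]
  [11] addr=0x19 blk=6 s=2: VC-HIT | VC [5, 30]
  [12] addr=0x1a blk=6 s=2: L1-HIT | VC [5, 30]
  [13] addr=0x28 blk=10 s=2: MISS | VC [5, 30, 6]
  [14] addr=0x36 blk=13 s=1: L1-HIT | VC [5, 30, 6]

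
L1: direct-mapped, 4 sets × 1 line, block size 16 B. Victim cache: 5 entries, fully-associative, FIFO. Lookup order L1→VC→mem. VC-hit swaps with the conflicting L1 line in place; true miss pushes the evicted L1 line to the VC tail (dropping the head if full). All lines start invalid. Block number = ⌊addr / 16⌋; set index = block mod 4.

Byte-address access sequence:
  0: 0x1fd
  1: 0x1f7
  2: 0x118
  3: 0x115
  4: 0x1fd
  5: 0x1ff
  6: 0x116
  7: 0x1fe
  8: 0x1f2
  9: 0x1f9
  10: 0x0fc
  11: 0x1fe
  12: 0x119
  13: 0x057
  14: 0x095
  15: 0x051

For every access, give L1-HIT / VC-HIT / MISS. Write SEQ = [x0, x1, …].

SEQ = [MISS, L1-HIT, MISS, L1-HIT, L1-HIT, L1-HIT, L1-HIT, L1-HIT, L1-HIT, L1-HIT, MISS, VC-HIT, L1-HIT, MISS, MISS, VC-HIT]

0: 0x1fd (blk 31, set 3) → MISS  vc=[]
1: 0x1f7 (blk 31, set 3) → L1-HIT  vc=[]
2: 0x118 (blk 17, set 1) → MISS  vc=[]
3: 0x115 (blk 17, set 1) → L1-HIT  vc=[]
4: 0x1fd (blk 31, set 3) → L1-HIT  vc=[]
5: 0x1ff (blk 31, set 3) → L1-HIT  vc=[]
6: 0x116 (blk 17, set 1) → L1-HIT  vc=[]
7: 0x1fe (blk 31, set 3) → L1-HIT  vc=[]
8: 0x1f2 (blk 31, set 3) → L1-HIT  vc=[]
9: 0x1f9 (blk 31, set 3) → L1-HIT  vc=[]
10: 0xfc (blk 15, set 3) → MISS  vc=[31]
11: 0x1fe (blk 31, set 3) → VC-HIT  vc=[15]
12: 0x119 (blk 17, set 1) → L1-HIT  vc=[15]
13: 0x57 (blk 5, set 1) → MISS  vc=[15, 17]
14: 0x95 (blk 9, set 1) → MISS  vc=[15, 17, 5]
15: 0x51 (blk 5, set 1) → VC-HIT  vc=[15, 17, 9]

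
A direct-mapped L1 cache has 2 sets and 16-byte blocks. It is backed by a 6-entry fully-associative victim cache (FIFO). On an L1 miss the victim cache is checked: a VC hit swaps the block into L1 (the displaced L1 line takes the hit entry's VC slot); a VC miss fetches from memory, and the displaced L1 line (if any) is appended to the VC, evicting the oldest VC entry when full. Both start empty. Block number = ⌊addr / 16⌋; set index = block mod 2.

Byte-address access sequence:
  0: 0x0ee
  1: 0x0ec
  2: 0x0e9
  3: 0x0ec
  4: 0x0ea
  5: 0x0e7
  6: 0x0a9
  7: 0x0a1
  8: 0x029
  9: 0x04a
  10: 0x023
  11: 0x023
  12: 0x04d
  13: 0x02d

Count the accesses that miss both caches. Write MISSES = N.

0: 0xee (blk 14, set 0) → MISS  vc=[]
1: 0xec (blk 14, set 0) → L1-HIT  vc=[]
2: 0xe9 (blk 14, set 0) → L1-HIT  vc=[]
3: 0xec (blk 14, set 0) → L1-HIT  vc=[]
4: 0xea (blk 14, set 0) → L1-HIT  vc=[]
5: 0xe7 (blk 14, set 0) → L1-HIT  vc=[]
6: 0xa9 (blk 10, set 0) → MISS  vc=[14]
7: 0xa1 (blk 10, set 0) → L1-HIT  vc=[14]
8: 0x29 (blk 2, set 0) → MISS  vc=[14, 10]
9: 0x4a (blk 4, set 0) → MISS  vc=[14, 10, 2]
10: 0x23 (blk 2, set 0) → VC-HIT  vc=[14, 10, 4]
11: 0x23 (blk 2, set 0) → L1-HIT  vc=[14, 10, 4]
12: 0x4d (blk 4, set 0) → VC-HIT  vc=[14, 10, 2]
13: 0x2d (blk 2, set 0) → VC-HIT  vc=[14, 10, 4]

MISSES = 4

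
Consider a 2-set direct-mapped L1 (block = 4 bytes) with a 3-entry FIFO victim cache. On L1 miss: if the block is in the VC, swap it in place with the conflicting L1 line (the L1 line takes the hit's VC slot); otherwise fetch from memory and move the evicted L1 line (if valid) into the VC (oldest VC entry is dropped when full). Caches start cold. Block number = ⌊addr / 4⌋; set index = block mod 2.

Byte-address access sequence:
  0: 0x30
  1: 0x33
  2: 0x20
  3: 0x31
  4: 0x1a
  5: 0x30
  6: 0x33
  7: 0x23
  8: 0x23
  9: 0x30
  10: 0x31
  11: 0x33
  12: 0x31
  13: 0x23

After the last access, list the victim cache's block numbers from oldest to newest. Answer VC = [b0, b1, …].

VC = [12, 6]

#0 0x30→b12/s0 MISS; vc=[]
#1 0x33→b12/s0 L1-HIT; vc=[]
#2 0x20→b8/s0 MISS; vc=[12]
#3 0x31→b12/s0 VC-HIT; vc=[8]
#4 0x1a→b6/s0 MISS; vc=[8,12]
#5 0x30→b12/s0 VC-HIT; vc=[8,6]
#6 0x33→b12/s0 L1-HIT; vc=[8,6]
#7 0x23→b8/s0 VC-HIT; vc=[12,6]
#8 0x23→b8/s0 L1-HIT; vc=[12,6]
#9 0x30→b12/s0 VC-HIT; vc=[8,6]
#10 0x31→b12/s0 L1-HIT; vc=[8,6]
#11 0x33→b12/s0 L1-HIT; vc=[8,6]
#12 0x31→b12/s0 L1-HIT; vc=[8,6]
#13 0x23→b8/s0 VC-HIT; vc=[12,6]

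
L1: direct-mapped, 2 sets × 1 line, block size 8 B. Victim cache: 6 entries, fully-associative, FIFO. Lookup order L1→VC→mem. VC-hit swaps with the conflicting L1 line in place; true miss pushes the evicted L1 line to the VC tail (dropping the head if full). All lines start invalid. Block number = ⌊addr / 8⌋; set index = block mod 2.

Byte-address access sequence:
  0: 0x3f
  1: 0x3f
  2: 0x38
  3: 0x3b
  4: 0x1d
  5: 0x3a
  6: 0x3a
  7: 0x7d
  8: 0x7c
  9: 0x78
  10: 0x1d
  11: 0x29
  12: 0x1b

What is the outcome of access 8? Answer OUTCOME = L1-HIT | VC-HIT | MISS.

#0 0x3f→b7/s1 MISS; vc=[]
#1 0x3f→b7/s1 L1-HIT; vc=[]
#2 0x38→b7/s1 L1-HIT; vc=[]
#3 0x3b→b7/s1 L1-HIT; vc=[]
#4 0x1d→b3/s1 MISS; vc=[7]
#5 0x3a→b7/s1 VC-HIT; vc=[3]
#6 0x3a→b7/s1 L1-HIT; vc=[3]
#7 0x7d→b15/s1 MISS; vc=[3,7]
#8 0x7c→b15/s1 L1-HIT; vc=[3,7]
#9 0x78→b15/s1 L1-HIT; vc=[3,7]
#10 0x1d→b3/s1 VC-HIT; vc=[15,7]
#11 0x29→b5/s1 MISS; vc=[15,7,3]
#12 0x1b→b3/s1 VC-HIT; vc=[15,7,5]

OUTCOME = L1-HIT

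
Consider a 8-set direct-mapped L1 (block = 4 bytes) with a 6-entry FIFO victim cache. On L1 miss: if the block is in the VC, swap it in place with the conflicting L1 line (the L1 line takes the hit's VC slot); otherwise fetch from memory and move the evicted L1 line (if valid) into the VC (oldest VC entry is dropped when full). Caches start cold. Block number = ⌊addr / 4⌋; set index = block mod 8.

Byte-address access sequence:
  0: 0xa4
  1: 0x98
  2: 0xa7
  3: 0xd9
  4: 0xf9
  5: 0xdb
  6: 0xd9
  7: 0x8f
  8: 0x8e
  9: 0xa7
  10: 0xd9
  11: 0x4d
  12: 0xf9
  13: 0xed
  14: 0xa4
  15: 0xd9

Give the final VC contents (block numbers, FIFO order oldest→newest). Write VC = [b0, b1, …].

VC = [38, 62, 35, 19]

0: 0xa4 (blk 41, set 1) → MISS  vc=[]
1: 0x98 (blk 38, set 6) → MISS  vc=[]
2: 0xa7 (blk 41, set 1) → L1-HIT  vc=[]
3: 0xd9 (blk 54, set 6) → MISS  vc=[38]
4: 0xf9 (blk 62, set 6) → MISS  vc=[38, 54]
5: 0xdb (blk 54, set 6) → VC-HIT  vc=[38, 62]
6: 0xd9 (blk 54, set 6) → L1-HIT  vc=[38, 62]
7: 0x8f (blk 35, set 3) → MISS  vc=[38, 62]
8: 0x8e (blk 35, set 3) → L1-HIT  vc=[38, 62]
9: 0xa7 (blk 41, set 1) → L1-HIT  vc=[38, 62]
10: 0xd9 (blk 54, set 6) → L1-HIT  vc=[38, 62]
11: 0x4d (blk 19, set 3) → MISS  vc=[38, 62, 35]
12: 0xf9 (blk 62, set 6) → VC-HIT  vc=[38, 54, 35]
13: 0xed (blk 59, set 3) → MISS  vc=[38, 54, 35, 19]
14: 0xa4 (blk 41, set 1) → L1-HIT  vc=[38, 54, 35, 19]
15: 0xd9 (blk 54, set 6) → VC-HIT  vc=[38, 62, 35, 19]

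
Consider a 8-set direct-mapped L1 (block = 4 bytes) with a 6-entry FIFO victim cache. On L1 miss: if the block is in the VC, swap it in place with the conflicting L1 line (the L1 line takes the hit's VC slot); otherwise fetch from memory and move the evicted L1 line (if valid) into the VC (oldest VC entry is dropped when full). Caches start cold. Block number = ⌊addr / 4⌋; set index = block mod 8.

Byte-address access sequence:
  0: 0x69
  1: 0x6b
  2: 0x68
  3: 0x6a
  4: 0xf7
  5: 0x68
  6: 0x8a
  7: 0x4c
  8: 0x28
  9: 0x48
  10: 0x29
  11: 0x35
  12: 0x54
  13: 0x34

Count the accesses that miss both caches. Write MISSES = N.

MISSES = 8

0: 0x69 (blk 26, set 2) → MISS  vc=[]
1: 0x6b (blk 26, set 2) → L1-HIT  vc=[]
2: 0x68 (blk 26, set 2) → L1-HIT  vc=[]
3: 0x6a (blk 26, set 2) → L1-HIT  vc=[]
4: 0xf7 (blk 61, set 5) → MISS  vc=[]
5: 0x68 (blk 26, set 2) → L1-HIT  vc=[]
6: 0x8a (blk 34, set 2) → MISS  vc=[26]
7: 0x4c (blk 19, set 3) → MISS  vc=[26]
8: 0x28 (blk 10, set 2) → MISS  vc=[26, 34]
9: 0x48 (blk 18, set 2) → MISS  vc=[26, 34, 10]
10: 0x29 (blk 10, set 2) → VC-HIT  vc=[26, 34, 18]
11: 0x35 (blk 13, set 5) → MISS  vc=[26, 34, 18, 61]
12: 0x54 (blk 21, set 5) → MISS  vc=[26, 34, 18, 61, 13]
13: 0x34 (blk 13, set 5) → VC-HIT  vc=[26, 34, 18, 61, 21]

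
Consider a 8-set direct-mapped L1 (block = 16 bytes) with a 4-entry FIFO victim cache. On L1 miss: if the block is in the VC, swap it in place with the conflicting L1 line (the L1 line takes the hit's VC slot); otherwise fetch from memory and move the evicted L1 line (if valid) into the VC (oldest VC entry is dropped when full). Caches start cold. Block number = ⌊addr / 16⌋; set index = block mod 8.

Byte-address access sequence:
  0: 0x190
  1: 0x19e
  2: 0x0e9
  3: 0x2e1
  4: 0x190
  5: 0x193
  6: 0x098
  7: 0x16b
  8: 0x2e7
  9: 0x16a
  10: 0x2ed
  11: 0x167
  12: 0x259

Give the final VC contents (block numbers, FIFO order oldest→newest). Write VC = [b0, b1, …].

#0 0x190→b25/s1 MISS; vc=[]
#1 0x19e→b25/s1 L1-HIT; vc=[]
#2 0xe9→b14/s6 MISS; vc=[]
#3 0x2e1→b46/s6 MISS; vc=[14]
#4 0x190→b25/s1 L1-HIT; vc=[14]
#5 0x193→b25/s1 L1-HIT; vc=[14]
#6 0x98→b9/s1 MISS; vc=[14,25]
#7 0x16b→b22/s6 MISS; vc=[14,25,46]
#8 0x2e7→b46/s6 VC-HIT; vc=[14,25,22]
#9 0x16a→b22/s6 VC-HIT; vc=[14,25,46]
#10 0x2ed→b46/s6 VC-HIT; vc=[14,25,22]
#11 0x167→b22/s6 VC-HIT; vc=[14,25,46]
#12 0x259→b37/s5 MISS; vc=[14,25,46]

VC = [14, 25, 46]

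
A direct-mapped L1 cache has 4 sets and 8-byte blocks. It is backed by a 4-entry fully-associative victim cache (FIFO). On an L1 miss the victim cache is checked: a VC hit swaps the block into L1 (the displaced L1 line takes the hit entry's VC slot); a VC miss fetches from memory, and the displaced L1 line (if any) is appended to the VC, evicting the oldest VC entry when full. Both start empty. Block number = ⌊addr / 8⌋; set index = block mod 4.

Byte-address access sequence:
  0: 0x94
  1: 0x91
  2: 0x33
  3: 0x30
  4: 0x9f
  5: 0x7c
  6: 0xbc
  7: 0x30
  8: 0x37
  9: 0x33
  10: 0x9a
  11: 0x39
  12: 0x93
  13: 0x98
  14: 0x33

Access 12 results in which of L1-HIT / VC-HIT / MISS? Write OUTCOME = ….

#0 0x94→b18/s2 MISS; vc=[]
#1 0x91→b18/s2 L1-HIT; vc=[]
#2 0x33→b6/s2 MISS; vc=[18]
#3 0x30→b6/s2 L1-HIT; vc=[18]
#4 0x9f→b19/s3 MISS; vc=[18]
#5 0x7c→b15/s3 MISS; vc=[18,19]
#6 0xbc→b23/s3 MISS; vc=[18,19,15]
#7 0x30→b6/s2 L1-HIT; vc=[18,19,15]
#8 0x37→b6/s2 L1-HIT; vc=[18,19,15]
#9 0x33→b6/s2 L1-HIT; vc=[18,19,15]
#10 0x9a→b19/s3 VC-HIT; vc=[18,23,15]
#11 0x39→b7/s3 MISS; vc=[18,23,15,19]
#12 0x93→b18/s2 VC-HIT; vc=[6,23,15,19]
#13 0x98→b19/s3 VC-HIT; vc=[6,23,15,7]
#14 0x33→b6/s2 VC-HIT; vc=[18,23,15,7]

OUTCOME = VC-HIT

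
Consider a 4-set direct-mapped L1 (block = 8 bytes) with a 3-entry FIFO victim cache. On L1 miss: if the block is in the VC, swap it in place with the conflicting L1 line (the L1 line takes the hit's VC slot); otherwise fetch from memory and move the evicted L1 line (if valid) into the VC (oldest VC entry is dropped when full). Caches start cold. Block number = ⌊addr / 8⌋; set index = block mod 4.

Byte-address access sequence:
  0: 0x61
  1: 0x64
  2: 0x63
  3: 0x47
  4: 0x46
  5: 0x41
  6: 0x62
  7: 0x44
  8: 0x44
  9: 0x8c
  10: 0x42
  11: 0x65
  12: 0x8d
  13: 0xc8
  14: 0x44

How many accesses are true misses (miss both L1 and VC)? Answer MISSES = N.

0: 0x61 (blk 12, set 0) → MISS  vc=[]
1: 0x64 (blk 12, set 0) → L1-HIT  vc=[]
2: 0x63 (blk 12, set 0) → L1-HIT  vc=[]
3: 0x47 (blk 8, set 0) → MISS  vc=[12]
4: 0x46 (blk 8, set 0) → L1-HIT  vc=[12]
5: 0x41 (blk 8, set 0) → L1-HIT  vc=[12]
6: 0x62 (blk 12, set 0) → VC-HIT  vc=[8]
7: 0x44 (blk 8, set 0) → VC-HIT  vc=[12]
8: 0x44 (blk 8, set 0) → L1-HIT  vc=[12]
9: 0x8c (blk 17, set 1) → MISS  vc=[12]
10: 0x42 (blk 8, set 0) → L1-HIT  vc=[12]
11: 0x65 (blk 12, set 0) → VC-HIT  vc=[8]
12: 0x8d (blk 17, set 1) → L1-HIT  vc=[8]
13: 0xc8 (blk 25, set 1) → MISS  vc=[8, 17]
14: 0x44 (blk 8, set 0) → VC-HIT  vc=[12, 17]

MISSES = 4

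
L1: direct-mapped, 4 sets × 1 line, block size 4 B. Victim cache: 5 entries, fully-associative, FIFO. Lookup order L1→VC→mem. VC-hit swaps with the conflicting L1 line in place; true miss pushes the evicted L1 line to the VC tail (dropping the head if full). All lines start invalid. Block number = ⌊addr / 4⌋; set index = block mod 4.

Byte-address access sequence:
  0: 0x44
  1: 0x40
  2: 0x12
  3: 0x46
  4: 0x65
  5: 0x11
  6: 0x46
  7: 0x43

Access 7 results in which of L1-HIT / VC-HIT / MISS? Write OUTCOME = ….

  [0] addr=0x44 blk=17 s=1: MISS | VC []
  [1] addr=0x40 blk=16 s=0: MISS | VC []
  [2] addr=0x12 blk=4 s=0: MISS | VC [16]
  [3] addr=0x46 blk=17 s=1: L1-HIT | VC [16]
  [4] addr=0x65 blk=25 s=1: MISS | VC [16, 17]
  [5] addr=0x11 blk=4 s=0: L1-HIT | VC [16, 17]
  [6] addr=0x46 blk=17 s=1: VC-HIT | VC [16, 25]
  [7] addr=0x43 blk=16 s=0: VC-HIT | VC [4, 25]

OUTCOME = VC-HIT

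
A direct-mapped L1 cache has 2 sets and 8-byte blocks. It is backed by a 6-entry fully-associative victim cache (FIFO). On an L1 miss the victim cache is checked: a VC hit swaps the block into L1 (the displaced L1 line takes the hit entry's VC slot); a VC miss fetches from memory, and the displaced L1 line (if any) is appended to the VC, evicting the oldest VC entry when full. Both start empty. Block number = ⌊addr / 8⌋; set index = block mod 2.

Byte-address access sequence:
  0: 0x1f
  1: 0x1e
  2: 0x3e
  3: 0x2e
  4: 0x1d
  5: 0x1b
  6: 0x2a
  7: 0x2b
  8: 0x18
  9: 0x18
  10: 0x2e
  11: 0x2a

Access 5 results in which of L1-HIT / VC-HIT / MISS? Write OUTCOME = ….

0: 0x1f (blk 3, set 1) → MISS  vc=[]
1: 0x1e (blk 3, set 1) → L1-HIT  vc=[]
2: 0x3e (blk 7, set 1) → MISS  vc=[3]
3: 0x2e (blk 5, set 1) → MISS  vc=[3, 7]
4: 0x1d (blk 3, set 1) → VC-HIT  vc=[5, 7]
5: 0x1b (blk 3, set 1) → L1-HIT  vc=[5, 7]
6: 0x2a (blk 5, set 1) → VC-HIT  vc=[3, 7]
7: 0x2b (blk 5, set 1) → L1-HIT  vc=[3, 7]
8: 0x18 (blk 3, set 1) → VC-HIT  vc=[5, 7]
9: 0x18 (blk 3, set 1) → L1-HIT  vc=[5, 7]
10: 0x2e (blk 5, set 1) → VC-HIT  vc=[3, 7]
11: 0x2a (blk 5, set 1) → L1-HIT  vc=[3, 7]

OUTCOME = L1-HIT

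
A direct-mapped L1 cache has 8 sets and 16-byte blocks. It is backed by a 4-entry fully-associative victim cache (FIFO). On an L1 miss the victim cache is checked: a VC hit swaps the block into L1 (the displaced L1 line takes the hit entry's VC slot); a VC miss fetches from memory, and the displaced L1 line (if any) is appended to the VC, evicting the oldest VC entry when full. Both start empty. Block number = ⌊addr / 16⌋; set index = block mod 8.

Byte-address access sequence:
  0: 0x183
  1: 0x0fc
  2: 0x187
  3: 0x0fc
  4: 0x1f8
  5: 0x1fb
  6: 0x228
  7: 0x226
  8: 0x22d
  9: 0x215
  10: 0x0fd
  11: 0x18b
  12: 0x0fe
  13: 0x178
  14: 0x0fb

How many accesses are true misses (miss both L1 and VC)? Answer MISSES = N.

MISSES = 6

  [0] addr=0x183 blk=24 s=0: MISS | VC []
  [1] addr=0xfc blk=15 s=7: MISS | VC []
  [2] addr=0x187 blk=24 s=0: L1-HIT | VC []
  [3] addr=0xfc blk=15 s=7: L1-HIT | VC []
  [4] addr=0x1f8 blk=31 s=7: MISS | VC [15]
  [5] addr=0x1fb blk=31 s=7: L1-HIT | VC [15]
  [6] addr=0x228 blk=34 s=2: MISS | VC [15]
  [7] addr=0x226 blk=34 s=2: L1-HIT | VC [15]
  [8] addr=0x22d blk=34 s=2: L1-HIT | VC [15]
  [9] addr=0x215 blk=33 s=1: MISS | VC [15]
  [10] addr=0xfd blk=15 s=7: VC-HIT | VC [31]
  [11] addr=0x18b blk=24 s=0: L1-HIT | VC [31]
  [12] addr=0xfe blk=15 s=7: L1-HIT | VC [31]
  [13] addr=0x178 blk=23 s=7: MISS | VC [31, 15]
  [14] addr=0xfb blk=15 s=7: VC-HIT | VC [31, 23]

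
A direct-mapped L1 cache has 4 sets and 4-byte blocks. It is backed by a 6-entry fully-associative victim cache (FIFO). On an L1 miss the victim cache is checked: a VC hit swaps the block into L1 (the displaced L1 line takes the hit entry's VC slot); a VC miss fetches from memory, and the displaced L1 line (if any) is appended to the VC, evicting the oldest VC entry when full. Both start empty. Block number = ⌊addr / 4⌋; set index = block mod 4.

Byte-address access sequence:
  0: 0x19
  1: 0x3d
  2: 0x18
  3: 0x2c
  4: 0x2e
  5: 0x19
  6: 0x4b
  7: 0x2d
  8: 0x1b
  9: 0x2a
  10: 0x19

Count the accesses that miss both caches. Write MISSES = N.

0: 0x19 (blk 6, set 2) → MISS  vc=[]
1: 0x3d (blk 15, set 3) → MISS  vc=[]
2: 0x18 (blk 6, set 2) → L1-HIT  vc=[]
3: 0x2c (blk 11, set 3) → MISS  vc=[15]
4: 0x2e (blk 11, set 3) → L1-HIT  vc=[15]
5: 0x19 (blk 6, set 2) → L1-HIT  vc=[15]
6: 0x4b (blk 18, set 2) → MISS  vc=[15, 6]
7: 0x2d (blk 11, set 3) → L1-HIT  vc=[15, 6]
8: 0x1b (blk 6, set 2) → VC-HIT  vc=[15, 18]
9: 0x2a (blk 10, set 2) → MISS  vc=[15, 18, 6]
10: 0x19 (blk 6, set 2) → VC-HIT  vc=[15, 18, 10]

MISSES = 5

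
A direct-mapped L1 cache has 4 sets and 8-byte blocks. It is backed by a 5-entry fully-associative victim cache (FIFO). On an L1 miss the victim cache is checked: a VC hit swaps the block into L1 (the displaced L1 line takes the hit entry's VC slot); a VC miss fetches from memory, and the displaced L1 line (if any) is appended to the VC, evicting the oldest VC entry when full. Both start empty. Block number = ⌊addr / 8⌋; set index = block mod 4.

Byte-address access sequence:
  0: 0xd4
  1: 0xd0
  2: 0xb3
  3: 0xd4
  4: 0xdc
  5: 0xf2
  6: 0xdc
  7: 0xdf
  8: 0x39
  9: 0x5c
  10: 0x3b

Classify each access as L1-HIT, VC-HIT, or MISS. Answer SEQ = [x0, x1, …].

#0 0xd4→b26/s2 MISS; vc=[]
#1 0xd0→b26/s2 L1-HIT; vc=[]
#2 0xb3→b22/s2 MISS; vc=[26]
#3 0xd4→b26/s2 VC-HIT; vc=[22]
#4 0xdc→b27/s3 MISS; vc=[22]
#5 0xf2→b30/s2 MISS; vc=[22,26]
#6 0xdc→b27/s3 L1-HIT; vc=[22,26]
#7 0xdf→b27/s3 L1-HIT; vc=[22,26]
#8 0x39→b7/s3 MISS; vc=[22,26,27]
#9 0x5c→b11/s3 MISS; vc=[22,26,27,7]
#10 0x3b→b7/s3 VC-HIT; vc=[22,26,27,11]

SEQ = [MISS, L1-HIT, MISS, VC-HIT, MISS, MISS, L1-HIT, L1-HIT, MISS, MISS, VC-HIT]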